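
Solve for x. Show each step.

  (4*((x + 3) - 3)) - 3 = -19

Step 1. [(4*((x + 3) - 3)) - 3 = -19] peel the -3: add 3 from each side, so sub: 4*((x + 3) - 3) = -16.
Step 2. [4*((x + 3) - 3) = -16] 4·(inner) — divide through by 4. So div: (x + 3) - 3 = -4.
Step 3. [(x + 3) - 3 = -4] -3 is outermost — add 3 both sides, so sub: x + 3 = -1.
Step 4. [x + 3 = -1] the outer +3 inverts by subtracting 3, so sub: x = -4.

Answer: x ∈ {-4}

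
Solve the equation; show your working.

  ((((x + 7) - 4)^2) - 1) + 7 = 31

Step 1. [((((x + 7) - 4)^2) - 1) + 7 = 31] the outer +7 inverts by subtracting 7. So sub: (((x + 7) - 4)^2) - 1 = 24.
Step 2. [(((x + 7) - 4)^2) - 1 = 24] 1 comes off first (add 1). So sub: ((x + 7) - 4)^2 = 25.
Step 3. [((x + 7) - 4)^2 = 25] √ both sides: 25 ≥ 0 gives two branches, so sqrt: (x + 7) - 4 = 5 or -5.
Step 4. [(x + 7) - 4 = 5 or -5] 4 comes off first (add 4), so sub: x + 7 = 9 or -1.
Step 5. [x + 7 = 9 or -1] peel the +7: subtract 7 from each side, so sub: x = 2 or -8.

Answer: x ∈ {-8, 2}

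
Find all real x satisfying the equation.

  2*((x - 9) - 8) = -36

Step 1. [2*((x - 9) - 8) = -36] 2 out front; divide by 2, so div: (x - 9) - 8 = -18.
Step 2. [(x - 9) - 8 = -18] -8 is outermost — add 8 both sides, so sub: x - 9 = -10.
Step 3. [x - 9 = -10] peel the -9: add 9 from each side, so sub: x = -1.

Answer: x ∈ {-1}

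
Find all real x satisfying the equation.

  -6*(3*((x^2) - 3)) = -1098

Step 1. [-6*(3*((x^2) - 3)) = -1098] LHS = -6·(…); ÷-6 both sides, so div: 3*((x^2) - 3) = 183.
Step 2. [3*((x^2) - 3) = 183] 3·(inner) — divide through by 3 ⇒ div: (x^2) - 3 = 61.
Step 3. [(x^2) - 3 = 61] 3 comes off first (add 3). So sub: x^2 = 64.
Step 4. [x^2 = 64] 64 ≥ 0, LHS is (·)² — take ±√. So sqrt: x = 8 or -8.

Answer: x ∈ {-8, 8}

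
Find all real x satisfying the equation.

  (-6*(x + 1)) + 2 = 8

Step 1. [(-6*(x + 1)) + 2 = 8] 2 comes off first (subtract 2). So sub: -6*(x + 1) = 6.
Step 2. [-6*(x + 1) = 6] divide by the outer -6, so div: x + 1 = -1.
Step 3. [x + 1 = -1] +1 is outermost — subtract 1 both sides, so sub: x = -2.

Answer: x ∈ {-2}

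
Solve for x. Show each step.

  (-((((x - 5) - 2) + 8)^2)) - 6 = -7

Step 1. [(-((((x - 5) - 2) + 8)^2)) - 6 = -7] -6 is outermost — add 6 both sides. So sub: -((((x - 5) - 2) + 8)^2) = -1.
Step 2. [-((((x - 5) - 2) + 8)^2) = -1] flip signs both sides, so neg: (((x - 5) - 2) + 8)^2 = 1.
Step 3. [(((x - 5) - 2) + 8)^2 = 1] LHS squared, RHS 1 ≥ 0: apply √ (±) ⇒ sqrt: ((x - 5) - 2) + 8 = 1 or -1.
Step 4. [((x - 5) - 2) + 8 = 1 or -1] the outer +8 inverts by subtracting 8 ⇒ sub: (x - 5) - 2 = -7 or -9.
Step 5. [(x - 5) - 2 = -7 or -9] add 2: x sits inside (… - 2) ⇒ sub: x - 5 = -5 or -7.
Step 6. [x - 5 = -5 or -7] the outer -5 inverts by adding 5 ⇒ sub: x = 0 or -2.

Answer: x ∈ {-2, 0}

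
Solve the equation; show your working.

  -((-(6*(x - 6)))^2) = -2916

Step 1. [-((-(6*(x - 6)))^2) = -2916] LHS negated; negate both sides, so neg: (-(6*(x - 6)))^2 = 2916.
Step 2. [(-(6*(x - 6)))^2 = 2916] √ both sides: 2916 ≥ 0 gives two branches, so sqrt: -(6*(x - 6)) = 54 or -54.
Step 3. [-(6*(x - 6)) = 54 or -54] leading − — multiply by −1 ⇒ neg: 6*(x - 6) = -54 or 54.
Step 4. [6*(x - 6) = -54 or 54] divide by the outer 6, so div: x - 6 = -9 or 9.
Step 5. [x - 6 = -9 or 9] add 6: x sits inside (… - 6). So sub: x = -3 or 15.

Answer: x ∈ {-3, 15}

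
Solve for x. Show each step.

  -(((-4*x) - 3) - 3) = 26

Step 1. [-(((-4*x) - 3) - 3) = 26] LHS negated; negate both sides, so neg: ((-4*x) - 3) - 3 = -26.
Step 2. [((-4*x) - 3) - 3 = -26] add 3: x sits inside (… - 3), so sub: (-4*x) - 3 = -23.
Step 3. [(-4*x) - 3 = -23] the outer -3 inverts by adding 3, so sub: -4*x = -20.
Step 4. [-4*x = -20] leading coefficient -4: divide by -4 ⇒ div: x = 5.

Answer: x ∈ {5}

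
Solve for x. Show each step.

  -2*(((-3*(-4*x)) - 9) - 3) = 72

Step 1. [-2*(((-3*(-4*x)) - 9) - 3) = 72] leading coefficient -2: divide by -2, so div: ((-3*(-4*x)) - 9) - 3 = -36.
Step 2. [((-3*(-4*x)) - 9) - 3 = -36] the outer -3 inverts by adding 3, so sub: (-3*(-4*x)) - 9 = -33.
Step 3. [(-3*(-4*x)) - 9 = -33] the outer -9 inverts by adding 9 ⇒ sub: -3*(-4*x) = -24.
Step 4. [-3*(-4*x) = -24] -3 out front; divide by -3 ⇒ div: -4*x = 8.
Step 5. [-4*x = 8] -4 out front; divide by -4, so div: x = -2.

Answer: x ∈ {-2}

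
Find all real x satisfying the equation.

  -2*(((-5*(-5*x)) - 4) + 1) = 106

Step 1. [-2*(((-5*(-5*x)) - 4) + 1) = 106] -2 out front; divide by -2 ⇒ div: ((-5*(-5*x)) - 4) + 1 = -53.
Step 2. [((-5*(-5*x)) - 4) + 1 = -53] subtract 1: x sits inside (… + 1), so sub: (-5*(-5*x)) - 4 = -54.
Step 3. [(-5*(-5*x)) - 4 = -54] 4 comes off first (add 4). So sub: -5*(-5*x) = -50.
Step 4. [-5*(-5*x) = -50] LHS = -5·(…); ÷-5 both sides. So div: -5*x = 10.
Step 5. [-5*x = 10] -5 out front; divide by -5. So div: x = -2.

Answer: x ∈ {-2}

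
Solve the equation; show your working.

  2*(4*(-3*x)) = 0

Step 1. [2*(4*(-3*x)) = 0] LHS = 2·(…); ÷2 both sides, so div: 4*(-3*x) = 0.
Step 2. [4*(-3*x) = 0] LHS = 4·(…); ÷4 both sides ⇒ div: -3*x = 0.
Step 3. [-3*x = 0] divide by the outer -3, so div: x = 0.

Answer: x ∈ {0}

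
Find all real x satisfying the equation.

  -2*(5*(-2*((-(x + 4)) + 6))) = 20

Step 1. [-2*(5*(-2*((-(x + 4)) + 6))) = 20] LHS = -2·(…); ÷-2 both sides. So div: 5*(-2*((-(x + 4)) + 6)) = -10.
Step 2. [5*(-2*((-(x + 4)) + 6)) = -10] divide by the outer 5. So div: -2*((-(x + 4)) + 6) = -2.
Step 3. [-2*((-(x + 4)) + 6) = -2] LHS = -2·(…); ÷-2 both sides. So div: (-(x + 4)) + 6 = 1.
Step 4. [(-(x + 4)) + 6 = 1] subtract 6: x sits inside (… + 6), so sub: -(x + 4) = -5.
Step 5. [-(x + 4) = -5] flip signs both sides ⇒ neg: x + 4 = 5.
Step 6. [x + 4 = 5] the outer +4 inverts by subtracting 4 ⇒ sub: x = 1.

Answer: x ∈ {1}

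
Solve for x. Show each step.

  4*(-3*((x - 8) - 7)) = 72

Step 1. [4*(-3*((x - 8) - 7)) = 72] leading coefficient 4: divide by 4 ⇒ div: -3*((x - 8) - 7) = 18.
Step 2. [-3*((x - 8) - 7) = 18] -3·(inner) — divide through by -3. So div: (x - 8) - 7 = -6.
Step 3. [(x - 8) - 7 = -6] the outer -7 inverts by adding 7. So sub: x - 8 = 1.
Step 4. [x - 8 = 1] 8 comes off first (add 8). So sub: x = 9.

Answer: x ∈ {9}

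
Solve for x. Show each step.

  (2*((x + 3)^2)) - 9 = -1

Step 1. [(2*((x + 3)^2)) - 9 = -1] -9 is outermost — add 9 both sides, so sub: 2*((x + 3)^2) = 8.
Step 2. [2*((x + 3)^2) = 8] divide by the outer 2, so div: (x + 3)^2 = 4.
Step 3. [(x + 3)^2 = 4] √ both sides: 4 ≥ 0 gives two branches, so sqrt: x + 3 = 2 or -2.
Step 4. [x + 3 = 2 or -2] subtract 3: x sits inside (… + 3) ⇒ sub: x = -1 or -5.

Answer: x ∈ {-5, -1}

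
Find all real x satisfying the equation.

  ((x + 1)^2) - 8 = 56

Step 1. [((x + 1)^2) - 8 = 56] add 8: x sits inside (… - 8), so sub: (x + 1)^2 = 64.
Step 2. [(x + 1)^2 = 64] LHS squared, RHS 64 ≥ 0: apply √ (±), so sqrt: x + 1 = 8 or -8.
Step 3. [x + 1 = 8 or -8] 1 comes off first (subtract 1). So sub: x = 7 or -9.

Answer: x ∈ {-9, 7}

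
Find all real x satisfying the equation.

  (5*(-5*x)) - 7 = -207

Step 1. [(5*(-5*x)) - 7 = -207] 7 comes off first (add 7), so sub: 5*(-5*x) = -200.
Step 2. [5*(-5*x) = -200] LHS = 5·(…); ÷5 both sides ⇒ div: -5*x = -40.
Step 3. [-5*x = -40] divide by the outer -5. So div: x = 8.

Answer: x ∈ {8}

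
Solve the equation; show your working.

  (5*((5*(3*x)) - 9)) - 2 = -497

Step 1. [(5*((5*(3*x)) - 9)) - 2 = -497] -2 is outermost — add 2 both sides, so sub: 5*((5*(3*x)) - 9) = -495.
Step 2. [5*((5*(3*x)) - 9) = -495] LHS = 5·(…); ÷5 both sides. So div: (5*(3*x)) - 9 = -99.
Step 3. [(5*(3*x)) - 9 = -99] -9 is outermost — add 9 both sides, so sub: 5*(3*x) = -90.
Step 4. [5*(3*x) = -90] divide by the outer 5 ⇒ div: 3*x = -18.
Step 5. [3*x = -18] 3·(inner) — divide through by 3. So div: x = -6.

Answer: x ∈ {-6}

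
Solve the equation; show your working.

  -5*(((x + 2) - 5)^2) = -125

Step 1. [-5*(((x + 2) - 5)^2) = -125] leading coefficient -5: divide by -5 ⇒ div: ((x + 2) - 5)^2 = 25.
Step 2. [((x + 2) - 5)^2 = 25] LHS squared, RHS 25 ≥ 0: apply √ (±) ⇒ sqrt: (x + 2) - 5 = 5 or -5.
Step 3. [(x + 2) - 5 = 5 or -5] the outer -5 inverts by adding 5, so sub: x + 2 = 10 or 0.
Step 4. [x + 2 = 10 or 0] the outer +2 inverts by subtracting 2 ⇒ sub: x = 8 or -2.

Answer: x ∈ {-2, 8}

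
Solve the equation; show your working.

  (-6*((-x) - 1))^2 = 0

Step 1. [(-6*((-x) - 1))^2 = 0] LHS squared, RHS 0 ≥ 0: apply √ (±) ⇒ sqrt: -6*((-x) - 1) = 0.
Step 2. [-6*((-x) - 1) = 0] leading coefficient -6: divide by -6 ⇒ div: (-x) - 1 = 0.
Step 3. [(-x) - 1 = 0] 1 comes off first (add 1) ⇒ sub: -x = 1.
Step 4. [-x = 1] flip signs both sides ⇒ neg: x = -1.

Answer: x ∈ {-1}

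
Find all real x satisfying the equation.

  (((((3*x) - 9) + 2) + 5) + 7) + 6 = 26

Step 1. [(((((3*x) - 9) + 2) + 5) + 7) + 6 = 26] +6 is outermost — subtract 6 both sides. So sub: ((((3*x) - 9) + 2) + 5) + 7 = 20.
Step 2. [((((3*x) - 9) + 2) + 5) + 7 = 20] peel the +7: subtract 7 from each side, so sub: (((3*x) - 9) + 2) + 5 = 13.
Step 3. [(((3*x) - 9) + 2) + 5 = 13] 5 comes off first (subtract 5). So sub: ((3*x) - 9) + 2 = 8.
Step 4. [((3*x) - 9) + 2 = 8] 2 comes off first (subtract 2) ⇒ sub: (3*x) - 9 = 6.
Step 5. [(3*x) - 9 = 6] 3 divides every term; factor it out, so factor: x - 3 = 2.
Step 6. [x - 3 = 2] add 3: x sits inside (… - 3). So sub: x = 5.

Answer: x ∈ {5}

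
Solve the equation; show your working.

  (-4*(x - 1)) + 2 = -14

Step 1. [(-4*(x - 1)) + 2 = -14] +2 is outermost — subtract 2 both sides, so sub: -4*(x - 1) = -16.
Step 2. [-4*(x - 1) = -16] -4·(inner) — divide through by -4. So div: x - 1 = 4.
Step 3. [x - 1 = 4] add 1: x sits inside (… - 1) ⇒ sub: x = 5.

Answer: x ∈ {5}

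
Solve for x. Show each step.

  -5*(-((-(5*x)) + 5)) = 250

Step 1. [-5*(-((-(5*x)) + 5)) = 250] leading coefficient -5: divide by -5, so div: -((-(5*x)) + 5) = -50.
Step 2. [-((-(5*x)) + 5) = -50] leading − — multiply by −1, so neg: (-(5*x)) + 5 = 50.
Step 3. [(-(5*x)) + 5 = 50] peel the +5: subtract 5 from each side. So sub: -(5*x) = 45.
Step 4. [-(5*x) = 45] flip signs both sides ⇒ neg: 5*x = -45.
Step 5. [5*x = -45] divide by the outer 5 ⇒ div: x = -9.

Answer: x ∈ {-9}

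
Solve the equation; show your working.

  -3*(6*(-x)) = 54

Step 1. [-3*(6*(-x)) = 54] -3 out front; divide by -3. So div: 6*(-x) = -18.
Step 2. [6*(-x) = -18] leading coefficient 6: divide by 6 ⇒ div: -x = -3.
Step 3. [-x = -3] leading − — multiply by −1 ⇒ neg: x = 3.

Answer: x ∈ {3}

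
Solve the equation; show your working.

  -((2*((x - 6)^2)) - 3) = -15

Step 1. [-((2*((x - 6)^2)) - 3) = -15] flip signs both sides, so neg: (2*((x - 6)^2)) - 3 = 15.
Step 2. [(2*((x - 6)^2)) - 3 = 15] peel the -3: add 3 from each side ⇒ sub: 2*((x - 6)^2) = 18.
Step 3. [2*((x - 6)^2) = 18] 2·(inner) — divide through by 2 ⇒ div: (x - 6)^2 = 9.
Step 4. [(x - 6)^2 = 9] LHS squared, RHS 9 ≥ 0: apply √ (±), so sqrt: x - 6 = 3 or -3.
Step 5. [x - 6 = 3 or -3] peel the -6: add 6 from each side. So sub: x = 9 or 3.

Answer: x ∈ {3, 9}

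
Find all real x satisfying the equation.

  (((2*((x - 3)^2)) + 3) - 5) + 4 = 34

Step 1. [(((2*((x - 3)^2)) + 3) - 5) + 4 = 34] peel the +4: subtract 4 from each side, so sub: ((2*((x - 3)^2)) + 3) - 5 = 30.
Step 2. [((2*((x - 3)^2)) + 3) - 5 = 30] the outer -5 inverts by adding 5. So sub: (2*((x - 3)^2)) + 3 = 35.
Step 3. [(2*((x - 3)^2)) + 3 = 35] +3 is outermost — subtract 3 both sides ⇒ sub: 2*((x - 3)^2) = 32.
Step 4. [2*((x - 3)^2) = 32] divide by the outer 2, so div: (x - 3)^2 = 16.
Step 5. [(x - 3)^2 = 16] √ both sides: 16 ≥ 0 gives two branches, so sqrt: x - 3 = 4 or -4.
Step 6. [x - 3 = 4 or -4] -3 is outermost — add 3 both sides ⇒ sub: x = 7 or -1.

Answer: x ∈ {-1, 7}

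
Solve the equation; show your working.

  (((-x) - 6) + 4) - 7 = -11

Step 1. [(((-x) - 6) + 4) - 7 = -11] peel the -7: add 7 from each side ⇒ sub: ((-x) - 6) + 4 = -4.
Step 2. [((-x) - 6) + 4 = -4] peel the +4: subtract 4 from each side. So sub: (-x) - 6 = -8.
Step 3. [(-x) - 6 = -8] peel the -6: add 6 from each side, so sub: -x = -2.
Step 4. [-x = -2] flip signs both sides ⇒ neg: x = 2.

Answer: x ∈ {2}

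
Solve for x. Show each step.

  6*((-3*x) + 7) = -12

Step 1. [6*((-3*x) + 7) = -12] divide by the outer 6 ⇒ div: (-3*x) + 7 = -2.
Step 2. [(-3*x) + 7 = -2] peel the +7: subtract 7 from each side. So sub: -3*x = -9.
Step 3. [-3*x = -9] divide by the outer -3, so div: x = 3.

Answer: x ∈ {3}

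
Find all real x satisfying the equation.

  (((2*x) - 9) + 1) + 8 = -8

Step 1. [(((2*x) - 9) + 1) + 8 = -8] 8 comes off first (subtract 8). So sub: ((2*x) - 9) + 1 = -16.
Step 2. [((2*x) - 9) + 1 = -16] peel the +1: subtract 1 from each side, so sub: (2*x) - 9 = -17.
Step 3. [(2*x) - 9 = -17] the outer -9 inverts by adding 9, so sub: 2*x = -8.
Step 4. [2*x = -8] LHS = 2·(…); ÷2 both sides, so div: x = -4.

Answer: x ∈ {-4}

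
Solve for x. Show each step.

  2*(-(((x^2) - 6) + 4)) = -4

Step 1. [2*(-(((x^2) - 6) + 4)) = -4] leading coefficient 2: divide by 2, so div: -(((x^2) - 6) + 4) = -2.
Step 2. [-(((x^2) - 6) + 4) = -2] flip signs both sides ⇒ neg: ((x^2) - 6) + 4 = 2.
Step 3. [((x^2) - 6) + 4 = 2] +4 is outermost — subtract 4 both sides. So sub: (x^2) - 6 = -2.
Step 4. [(x^2) - 6 = -2] add 6: x sits inside (… - 6) ⇒ sub: x^2 = 4.
Step 5. [x^2 = 4] √ both sides: 4 ≥ 0 gives two branches. So sqrt: x = 2 or -2.

Answer: x ∈ {-2, 2}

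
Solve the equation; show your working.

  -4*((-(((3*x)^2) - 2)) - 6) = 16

Step 1. [-4*((-(((3*x)^2) - 2)) - 6) = 16] divide by the outer -4, so div: (-(((3*x)^2) - 2)) - 6 = -4.
Step 2. [(-(((3*x)^2) - 2)) - 6 = -4] -6 is outermost — add 6 both sides ⇒ sub: -(((3*x)^2) - 2) = 2.
Step 3. [-(((3*x)^2) - 2) = 2] flip signs both sides ⇒ neg: ((3*x)^2) - 2 = -2.
Step 4. [((3*x)^2) - 2 = -2] peel the -2: add 2 from each side ⇒ sub: (3*x)^2 = 0.
Step 5. [(3*x)^2 = 0] √ both sides: 0 ≥ 0 gives two branches ⇒ sqrt: 3*x = 0.
Step 6. [3*x = 0] 3 out front; divide by 3, so div: x = 0.

Answer: x ∈ {0}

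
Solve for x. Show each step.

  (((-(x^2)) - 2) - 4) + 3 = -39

Step 1. [(((-(x^2)) - 2) - 4) + 3 = -39] peel the +3: subtract 3 from each side, so sub: ((-(x^2)) - 2) - 4 = -42.
Step 2. [((-(x^2)) - 2) - 4 = -42] -4 is outermost — add 4 both sides, so sub: (-(x^2)) - 2 = -38.
Step 3. [(-(x^2)) - 2 = -38] -2 is outermost — add 2 both sides ⇒ sub: -(x^2) = -36.
Step 4. [-(x^2) = -36] flip signs both sides. So neg: x^2 = 36.
Step 5. [x^2 = 36] 36 ≥ 0, LHS is (·)² — take ±√. So sqrt: x = 6 or -6.

Answer: x ∈ {-6, 6}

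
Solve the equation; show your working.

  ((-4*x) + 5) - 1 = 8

Step 1. [((-4*x) + 5) - 1 = 8] 1 comes off first (add 1) ⇒ sub: (-4*x) + 5 = 9.
Step 2. [(-4*x) + 5 = 9] the outer +5 inverts by subtracting 5 ⇒ sub: -4*x = 4.
Step 3. [-4*x = 4] divide by the outer -4, so div: x = -1.

Answer: x ∈ {-1}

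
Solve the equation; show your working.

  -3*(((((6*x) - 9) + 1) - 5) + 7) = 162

Step 1. [-3*(((((6*x) - 9) + 1) - 5) + 7) = 162] LHS = -3·(…); ÷-3 both sides, so div: ((((6*x) - 9) + 1) - 5) + 7 = -54.
Step 2. [((((6*x) - 9) + 1) - 5) + 7 = -54] subtract 7: x sits inside (… + 7) ⇒ sub: (((6*x) - 9) + 1) - 5 = -61.
Step 3. [(((6*x) - 9) + 1) - 5 = -61] -5 is outermost — add 5 both sides, so sub: ((6*x) - 9) + 1 = -56.
Step 4. [((6*x) - 9) + 1 = -56] the outer +1 inverts by subtracting 1 ⇒ sub: (6*x) - 9 = -57.
Step 5. [(6*x) - 9 = -57] the outer -9 inverts by adding 9, so sub: 6*x = -48.
Step 6. [6*x = -48] leading coefficient 6: divide by 6 ⇒ div: x = -8.

Answer: x ∈ {-8}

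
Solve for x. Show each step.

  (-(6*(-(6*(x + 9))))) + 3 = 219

Step 1. [(-(6*(-(6*(x + 9))))) + 3 = 219] peel the +3: subtract 3 from each side. So sub: -(6*(-(6*(x + 9)))) = 216.
Step 2. [-(6*(-(6*(x + 9)))) = 216] leading − — multiply by −1. So neg: 6*(-(6*(x + 9))) = -216.
Step 3. [6*(-(6*(x + 9))) = -216] divide by the outer 6, so div: -(6*(x + 9)) = -36.
Step 4. [-(6*(x + 9)) = -36] LHS negated; negate both sides. So neg: 6*(x + 9) = 36.
Step 5. [6*(x + 9) = 36] leading coefficient 6: divide by 6. So div: x + 9 = 6.
Step 6. [x + 9 = 6] the outer +9 inverts by subtracting 9, so sub: x = -3.

Answer: x ∈ {-3}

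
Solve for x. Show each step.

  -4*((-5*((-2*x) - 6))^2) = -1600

Step 1. [-4*((-5*((-2*x) - 6))^2) = -1600] -4·(inner) — divide through by -4, so div: (-5*((-2*x) - 6))^2 = 400.
Step 2. [(-5*((-2*x) - 6))^2 = 400] 400 ≥ 0, LHS is (·)² — take ±√ ⇒ sqrt: -5*((-2*x) - 6) = 20 or -20.
Step 3. [-5*((-2*x) - 6) = 20 or -20] leading coefficient -5: divide by -5, so div: (-2*x) - 6 = -4 or 4.
Step 4. [(-2*x) - 6 = -4 or 4] common factor -2 (LHS and -4 or 4) — divide through. So factor: x + 3 = 2 or -2.
Step 5. [x + 3 = 2 or -2] subtract 3: x sits inside (… + 3), so sub: x = -1 or -5.

Answer: x ∈ {-5, -1}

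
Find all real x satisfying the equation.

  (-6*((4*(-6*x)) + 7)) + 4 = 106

Step 1. [(-6*((4*(-6*x)) + 7)) + 4 = 106] +4 is outermost — subtract 4 both sides, so sub: -6*((4*(-6*x)) + 7) = 102.
Step 2. [-6*((4*(-6*x)) + 7) = 102] -6 out front; divide by -6 ⇒ div: (4*(-6*x)) + 7 = -17.
Step 3. [(4*(-6*x)) + 7 = -17] 7 comes off first (subtract 7) ⇒ sub: 4*(-6*x) = -24.
Step 4. [4*(-6*x) = -24] divide by the outer 4 ⇒ div: -6*x = -6.
Step 5. [-6*x = -6] leading coefficient -6: divide by -6. So div: x = 1.

Answer: x ∈ {1}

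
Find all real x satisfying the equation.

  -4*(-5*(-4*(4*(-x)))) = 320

Step 1. [-4*(-5*(-4*(4*(-x)))) = 320] LHS = -4·(…); ÷-4 both sides, so div: -5*(-4*(4*(-x))) = -80.
Step 2. [-5*(-4*(4*(-x))) = -80] leading coefficient -5: divide by -5 ⇒ div: -4*(4*(-x)) = 16.
Step 3. [-4*(4*(-x)) = 16] divide by the outer -4. So div: 4*(-x) = -4.
Step 4. [4*(-x) = -4] 4 out front; divide by 4, so div: -x = -1.
Step 5. [-x = -1] flip signs both sides ⇒ neg: x = 1.

Answer: x ∈ {1}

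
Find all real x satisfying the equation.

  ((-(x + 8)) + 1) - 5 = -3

Step 1. [((-(x + 8)) + 1) - 5 = -3] peel the -5: add 5 from each side. So sub: (-(x + 8)) + 1 = 2.
Step 2. [(-(x + 8)) + 1 = 2] subtract 1: x sits inside (… + 1) ⇒ sub: -(x + 8) = 1.
Step 3. [-(x + 8) = 1] flip signs both sides, so neg: x + 8 = -1.
Step 4. [x + 8 = -1] subtract 8: x sits inside (… + 8). So sub: x = -9.

Answer: x ∈ {-9}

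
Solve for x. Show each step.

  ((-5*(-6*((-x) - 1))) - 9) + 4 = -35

Step 1. [((-5*(-6*((-x) - 1))) - 9) + 4 = -35] peel the +4: subtract 4 from each side. So sub: (-5*(-6*((-x) - 1))) - 9 = -39.
Step 2. [(-5*(-6*((-x) - 1))) - 9 = -39] 9 comes off first (add 9), so sub: -5*(-6*((-x) - 1)) = -30.
Step 3. [-5*(-6*((-x) - 1)) = -30] -5·(inner) — divide through by -5, so div: -6*((-x) - 1) = 6.
Step 4. [-6*((-x) - 1) = 6] divide by the outer -6 ⇒ div: (-x) - 1 = -1.
Step 5. [(-x) - 1 = -1] -1 is outermost — add 1 both sides. So sub: -x = 0.
Step 6. [-x = 0] leading − — multiply by −1 ⇒ neg: x = 0.

Answer: x ∈ {0}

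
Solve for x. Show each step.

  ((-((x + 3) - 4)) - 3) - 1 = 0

Step 1. [((-((x + 3) - 4)) - 3) - 1 = 0] -1 is outermost — add 1 both sides. So sub: (-((x + 3) - 4)) - 3 = 1.
Step 2. [(-((x + 3) - 4)) - 3 = 1] 3 comes off first (add 3). So sub: -((x + 3) - 4) = 4.
Step 3. [-((x + 3) - 4) = 4] flip signs both sides, so neg: (x + 3) - 4 = -4.
Step 4. [(x + 3) - 4 = -4] add 4: x sits inside (… - 4) ⇒ sub: x + 3 = 0.
Step 5. [x + 3 = 0] subtract 3: x sits inside (… + 3). So sub: x = -3.

Answer: x ∈ {-3}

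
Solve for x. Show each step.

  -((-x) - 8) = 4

Step 1. [-((-x) - 8) = 4] leading − — multiply by −1. So neg: (-x) - 8 = -4.
Step 2. [(-x) - 8 = -4] -8 is outermost — add 8 both sides, so sub: -x = 4.
Step 3. [-x = 4] leading − — multiply by −1. So neg: x = -4.

Answer: x ∈ {-4}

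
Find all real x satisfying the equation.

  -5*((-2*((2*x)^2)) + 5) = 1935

Step 1. [-5*((-2*((2*x)^2)) + 5) = 1935] divide by the outer -5. So div: (-2*((2*x)^2)) + 5 = -387.
Step 2. [(-2*((2*x)^2)) + 5 = -387] subtract 5: x sits inside (… + 5). So sub: -2*((2*x)^2) = -392.
Step 3. [-2*((2*x)^2) = -392] leading coefficient -2: divide by -2 ⇒ div: (2*x)^2 = 196.
Step 4. [(2*x)^2 = 196] √ both sides: 196 ≥ 0 gives two branches, so sqrt: 2*x = 14 or -14.
Step 5. [2*x = 14 or -14] LHS = 2·(…); ÷2 both sides, so div: x = 7 or -7.

Answer: x ∈ {-7, 7}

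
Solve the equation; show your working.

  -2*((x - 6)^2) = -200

Step 1. [-2*((x - 6)^2) = -200] divide by the outer -2. So div: (x - 6)^2 = 100.
Step 2. [(x - 6)^2 = 100] LHS squared, RHS 100 ≥ 0: apply √ (±). So sqrt: x - 6 = 10 or -10.
Step 3. [x - 6 = 10 or -10] -6 is outermost — add 6 both sides, so sub: x = 16 or -4.

Answer: x ∈ {-4, 16}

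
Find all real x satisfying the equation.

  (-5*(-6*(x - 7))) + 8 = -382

Step 1. [(-5*(-6*(x - 7))) + 8 = -382] +8 is outermost — subtract 8 both sides, so sub: -5*(-6*(x - 7)) = -390.
Step 2. [-5*(-6*(x - 7)) = -390] divide by the outer -5, so div: -6*(x - 7) = 78.
Step 3. [-6*(x - 7) = 78] divide by the outer -6 ⇒ div: x - 7 = -13.
Step 4. [x - 7 = -13] the outer -7 inverts by adding 7 ⇒ sub: x = -6.

Answer: x ∈ {-6}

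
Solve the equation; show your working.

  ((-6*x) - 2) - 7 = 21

Step 1. [((-6*x) - 2) - 7 = 21] peel the -7: add 7 from each side, so sub: (-6*x) - 2 = 28.
Step 2. [(-6*x) - 2 = 28] add 2: x sits inside (… - 2) ⇒ sub: -6*x = 30.
Step 3. [-6*x = 30] LHS = -6·(…); ÷-6 both sides, so div: x = -5.

Answer: x ∈ {-5}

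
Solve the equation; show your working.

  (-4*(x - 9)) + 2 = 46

Step 1. [(-4*(x - 9)) + 2 = 46] 2 comes off first (subtract 2). So sub: -4*(x - 9) = 44.
Step 2. [-4*(x - 9) = 44] -4·(inner) — divide through by -4. So div: x - 9 = -11.
Step 3. [x - 9 = -11] add 9: x sits inside (… - 9), so sub: x = -2.

Answer: x ∈ {-2}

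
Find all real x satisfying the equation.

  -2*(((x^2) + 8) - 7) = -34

Step 1. [-2*(((x^2) + 8) - 7) = -34] divide by the outer -2 ⇒ div: ((x^2) + 8) - 7 = 17.
Step 2. [((x^2) + 8) - 7 = 17] the outer -7 inverts by adding 7, so sub: (x^2) + 8 = 24.
Step 3. [(x^2) + 8 = 24] +8 is outermost — subtract 8 both sides ⇒ sub: x^2 = 16.
Step 4. [x^2 = 16] √ both sides: 16 ≥ 0 gives two branches, so sqrt: x = 4 or -4.

Answer: x ∈ {-4, 4}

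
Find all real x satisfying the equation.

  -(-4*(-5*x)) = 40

Step 1. [-(-4*(-5*x)) = 40] flip signs both sides, so neg: -4*(-5*x) = -40.
Step 2. [-4*(-5*x) = -40] -4 out front; divide by -4 ⇒ div: -5*x = 10.
Step 3. [-5*x = 10] -5 out front; divide by -5 ⇒ div: x = -2.

Answer: x ∈ {-2}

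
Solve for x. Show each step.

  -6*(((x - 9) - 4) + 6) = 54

Step 1. [-6*(((x - 9) - 4) + 6) = 54] -6 out front; divide by -6. So div: ((x - 9) - 4) + 6 = -9.
Step 2. [((x - 9) - 4) + 6 = -9] the outer +6 inverts by subtracting 6. So sub: (x - 9) - 4 = -15.
Step 3. [(x - 9) - 4 = -15] peel the -4: add 4 from each side. So sub: x - 9 = -11.
Step 4. [x - 9 = -11] add 9: x sits inside (… - 9), so sub: x = -2.

Answer: x ∈ {-2}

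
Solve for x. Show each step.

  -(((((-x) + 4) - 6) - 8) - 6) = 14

Step 1. [-(((((-x) + 4) - 6) - 8) - 6) = 14] LHS negated; negate both sides. So neg: ((((-x) + 4) - 6) - 8) - 6 = -14.
Step 2. [((((-x) + 4) - 6) - 8) - 6 = -14] 6 comes off first (add 6), so sub: (((-x) + 4) - 6) - 8 = -8.
Step 3. [(((-x) + 4) - 6) - 8 = -8] 8 comes off first (add 8) ⇒ sub: ((-x) + 4) - 6 = 0.
Step 4. [((-x) + 4) - 6 = 0] add 6: x sits inside (… - 6) ⇒ sub: (-x) + 4 = 6.
Step 5. [(-x) + 4 = 6] the outer +4 inverts by subtracting 4 ⇒ sub: -x = 2.
Step 6. [-x = 2] LHS negated; negate both sides, so neg: x = -2.

Answer: x ∈ {-2}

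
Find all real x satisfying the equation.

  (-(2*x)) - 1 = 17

Step 1. [(-(2*x)) - 1 = 17] the outer -1 inverts by adding 1. So sub: -(2*x) = 18.
Step 2. [-(2*x) = 18] LHS negated; negate both sides ⇒ neg: 2*x = -18.
Step 3. [2*x = -18] leading coefficient 2: divide by 2. So div: x = -9.

Answer: x ∈ {-9}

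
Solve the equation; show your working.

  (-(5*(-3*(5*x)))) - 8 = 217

Step 1. [(-(5*(-3*(5*x)))) - 8 = 217] 8 comes off first (add 8). So sub: -(5*(-3*(5*x))) = 225.
Step 2. [-(5*(-3*(5*x))) = 225] leading − — multiply by −1 ⇒ neg: 5*(-3*(5*x)) = -225.
Step 3. [5*(-3*(5*x)) = -225] leading coefficient 5: divide by 5, so div: -3*(5*x) = -45.
Step 4. [-3*(5*x) = -45] LHS = -3·(…); ÷-3 both sides. So div: 5*x = 15.
Step 5. [5*x = 15] 5 out front; divide by 5 ⇒ div: x = 3.

Answer: x ∈ {3}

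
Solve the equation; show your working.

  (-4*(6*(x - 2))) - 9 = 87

Step 1. [(-4*(6*(x - 2))) - 9 = 87] 9 comes off first (add 9), so sub: -4*(6*(x - 2)) = 96.
Step 2. [-4*(6*(x - 2)) = 96] -4 out front; divide by -4. So div: 6*(x - 2) = -24.
Step 3. [6*(x - 2) = -24] 6·(inner) — divide through by 6, so div: x - 2 = -4.
Step 4. [x - 2 = -4] -2 is outermost — add 2 both sides. So sub: x = -2.

Answer: x ∈ {-2}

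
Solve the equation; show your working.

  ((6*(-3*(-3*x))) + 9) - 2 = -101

Step 1. [((6*(-3*(-3*x))) + 9) - 2 = -101] add 2: x sits inside (… - 2). So sub: (6*(-3*(-3*x))) + 9 = -99.
Step 2. [(6*(-3*(-3*x))) + 9 = -99] peel the +9: subtract 9 from each side ⇒ sub: 6*(-3*(-3*x)) = -108.
Step 3. [6*(-3*(-3*x)) = -108] leading coefficient 6: divide by 6, so div: -3*(-3*x) = -18.
Step 4. [-3*(-3*x) = -18] divide by the outer -3, so div: -3*x = 6.
Step 5. [-3*x = 6] divide by the outer -3, so div: x = -2.

Answer: x ∈ {-2}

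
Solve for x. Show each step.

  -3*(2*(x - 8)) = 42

Step 1. [-3*(2*(x - 8)) = 42] divide by the outer -3, so div: 2*(x - 8) = -14.
Step 2. [2*(x - 8) = -14] divide by the outer 2 ⇒ div: x - 8 = -7.
Step 3. [x - 8 = -7] peel the -8: add 8 from each side ⇒ sub: x = 1.

Answer: x ∈ {1}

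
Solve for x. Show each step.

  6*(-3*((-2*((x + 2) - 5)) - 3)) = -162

Step 1. [6*(-3*((-2*((x + 2) - 5)) - 3)) = -162] divide by the outer 6, so div: -3*((-2*((x + 2) - 5)) - 3) = -27.
Step 2. [-3*((-2*((x + 2) - 5)) - 3) = -27] leading coefficient -3: divide by -3. So div: (-2*((x + 2) - 5)) - 3 = 9.
Step 3. [(-2*((x + 2) - 5)) - 3 = 9] 3 comes off first (add 3), so sub: -2*((x + 2) - 5) = 12.
Step 4. [-2*((x + 2) - 5) = 12] divide by the outer -2 ⇒ div: (x + 2) - 5 = -6.
Step 5. [(x + 2) - 5 = -6] 5 comes off first (add 5). So sub: x + 2 = -1.
Step 6. [x + 2 = -1] +2 is outermost — subtract 2 both sides, so sub: x = -3.

Answer: x ∈ {-3}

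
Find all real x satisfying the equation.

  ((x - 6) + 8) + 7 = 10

Step 1. [((x - 6) + 8) + 7 = 10] subtract 7: x sits inside (… + 7) ⇒ sub: (x - 6) + 8 = 3.
Step 2. [(x - 6) + 8 = 3] 8 comes off first (subtract 8). So sub: x - 6 = -5.
Step 3. [x - 6 = -5] peel the -6: add 6 from each side, so sub: x = 1.

Answer: x ∈ {1}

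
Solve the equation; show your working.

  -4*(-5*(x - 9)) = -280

Step 1. [-4*(-5*(x - 9)) = -280] LHS = -4·(…); ÷-4 both sides. So div: -5*(x - 9) = 70.
Step 2. [-5*(x - 9) = 70] -5 out front; divide by -5, so div: x - 9 = -14.
Step 3. [x - 9 = -14] the outer -9 inverts by adding 9, so sub: x = -5.

Answer: x ∈ {-5}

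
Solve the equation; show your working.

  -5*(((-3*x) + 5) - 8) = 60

Step 1. [-5*(((-3*x) + 5) - 8) = 60] leading coefficient -5: divide by -5 ⇒ div: ((-3*x) + 5) - 8 = -12.
Step 2. [((-3*x) + 5) - 8 = -12] add 8: x sits inside (… - 8), so sub: (-3*x) + 5 = -4.
Step 3. [(-3*x) + 5 = -4] the outer +5 inverts by subtracting 5, so sub: -3*x = -9.
Step 4. [-3*x = -9] divide by the outer -3 ⇒ div: x = 3.

Answer: x ∈ {3}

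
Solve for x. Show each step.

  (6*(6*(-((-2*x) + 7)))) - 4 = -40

Step 1. [(6*(6*(-((-2*x) + 7)))) - 4 = -40] peel the -4: add 4 from each side ⇒ sub: 6*(6*(-((-2*x) + 7))) = -36.
Step 2. [6*(6*(-((-2*x) + 7))) = -36] 6 out front; divide by 6 ⇒ div: 6*(-((-2*x) + 7)) = -6.
Step 3. [6*(-((-2*x) + 7)) = -6] leading coefficient 6: divide by 6. So div: -((-2*x) + 7) = -1.
Step 4. [-((-2*x) + 7) = -1] flip signs both sides ⇒ neg: (-2*x) + 7 = 1.
Step 5. [(-2*x) + 7 = 1] subtract 7: x sits inside (… + 7) ⇒ sub: -2*x = -6.
Step 6. [-2*x = -6] -2 out front; divide by -2. So div: x = 3.

Answer: x ∈ {3}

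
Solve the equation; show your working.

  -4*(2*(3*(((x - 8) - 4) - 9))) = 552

Step 1. [-4*(2*(3*(((x - 8) - 4) - 9))) = 552] -4·(inner) — divide through by -4. So div: 2*(3*(((x - 8) - 4) - 9)) = -138.
Step 2. [2*(3*(((x - 8) - 4) - 9)) = -138] 2·(inner) — divide through by 2 ⇒ div: 3*(((x - 8) - 4) - 9) = -69.
Step 3. [3*(((x - 8) - 4) - 9) = -69] leading coefficient 3: divide by 3 ⇒ div: ((x - 8) - 4) - 9 = -23.
Step 4. [((x - 8) - 4) - 9 = -23] 9 comes off first (add 9). So sub: (x - 8) - 4 = -14.
Step 5. [(x - 8) - 4 = -14] 4 comes off first (add 4), so sub: x - 8 = -10.
Step 6. [x - 8 = -10] -8 is outermost — add 8 both sides, so sub: x = -2.

Answer: x ∈ {-2}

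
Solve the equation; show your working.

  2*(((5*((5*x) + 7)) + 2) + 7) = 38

Step 1. [2*(((5*((5*x) + 7)) + 2) + 7) = 38] 2·(inner) — divide through by 2, so div: ((5*((5*x) + 7)) + 2) + 7 = 19.
Step 2. [((5*((5*x) + 7)) + 2) + 7 = 19] 7 comes off first (subtract 7), so sub: (5*((5*x) + 7)) + 2 = 12.
Step 3. [(5*((5*x) + 7)) + 2 = 12] 2 comes off first (subtract 2). So sub: 5*((5*x) + 7) = 10.
Step 4. [5*((5*x) + 7) = 10] LHS = 5·(…); ÷5 both sides. So div: (5*x) + 7 = 2.
Step 5. [(5*x) + 7 = 2] +7 is outermost — subtract 7 both sides, so sub: 5*x = -5.
Step 6. [5*x = -5] 5 out front; divide by 5. So div: x = -1.

Answer: x ∈ {-1}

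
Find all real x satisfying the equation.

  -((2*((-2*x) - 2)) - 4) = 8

Step 1. [-((2*((-2*x) - 2)) - 4) = 8] flip signs both sides, so neg: (2*((-2*x) - 2)) - 4 = -8.
Step 2. [(2*((-2*x) - 2)) - 4 = -8] 2 divides every term; factor it out ⇒ factor: ((-2*x) - 2) - 2 = -4.
Step 3. [((-2*x) - 2) - 2 = -4] add 2: x sits inside (… - 2), so sub: (-2*x) - 2 = -2.
Step 4. [(-2*x) - 2 = -2] -2 is outermost — add 2 both sides, so sub: -2*x = 0.
Step 5. [-2*x = 0] -2 out front; divide by -2, so div: x = 0.

Answer: x ∈ {0}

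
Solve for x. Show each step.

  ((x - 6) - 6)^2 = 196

Step 1. [((x - 6) - 6)^2 = 196] LHS squared, RHS 196 ≥ 0: apply √ (±) ⇒ sqrt: (x - 6) - 6 = 14 or -14.
Step 2. [(x - 6) - 6 = 14 or -14] add 6: x sits inside (… - 6). So sub: x - 6 = 20 or -8.
Step 3. [x - 6 = 20 or -8] add 6: x sits inside (… - 6), so sub: x = 26 or -2.

Answer: x ∈ {-2, 26}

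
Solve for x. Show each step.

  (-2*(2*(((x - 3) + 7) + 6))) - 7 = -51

Step 1. [(-2*(2*(((x - 3) + 7) + 6))) - 7 = -51] 7 comes off first (add 7). So sub: -2*(2*(((x - 3) + 7) + 6)) = -44.
Step 2. [-2*(2*(((x - 3) + 7) + 6)) = -44] -2 out front; divide by -2 ⇒ div: 2*(((x - 3) + 7) + 6) = 22.
Step 3. [2*(((x - 3) + 7) + 6) = 22] 2 out front; divide by 2. So div: ((x - 3) + 7) + 6 = 11.
Step 4. [((x - 3) + 7) + 6 = 11] the outer +6 inverts by subtracting 6, so sub: (x - 3) + 7 = 5.
Step 5. [(x - 3) + 7 = 5] peel the +7: subtract 7 from each side. So sub: x - 3 = -2.
Step 6. [x - 3 = -2] the outer -3 inverts by adding 3 ⇒ sub: x = 1.

Answer: x ∈ {1}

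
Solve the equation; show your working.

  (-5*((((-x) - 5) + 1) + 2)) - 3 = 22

Step 1. [(-5*((((-x) - 5) + 1) + 2)) - 3 = 22] add 3: x sits inside (… - 3) ⇒ sub: -5*((((-x) - 5) + 1) + 2) = 25.
Step 2. [-5*((((-x) - 5) + 1) + 2) = 25] leading coefficient -5: divide by -5 ⇒ div: (((-x) - 5) + 1) + 2 = -5.
Step 3. [(((-x) - 5) + 1) + 2 = -5] subtract 2: x sits inside (… + 2). So sub: ((-x) - 5) + 1 = -7.
Step 4. [((-x) - 5) + 1 = -7] peel the +1: subtract 1 from each side, so sub: (-x) - 5 = -8.
Step 5. [(-x) - 5 = -8] 5 comes off first (add 5). So sub: -x = -3.
Step 6. [-x = -3] leading − — multiply by −1, so neg: x = 3.

Answer: x ∈ {3}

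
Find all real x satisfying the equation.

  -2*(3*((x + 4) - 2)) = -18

Step 1. [-2*(3*((x + 4) - 2)) = -18] -2 out front; divide by -2. So div: 3*((x + 4) - 2) = 9.
Step 2. [3*((x + 4) - 2) = 9] 3·(inner) — divide through by 3. So div: (x + 4) - 2 = 3.
Step 3. [(x + 4) - 2 = 3] add 2: x sits inside (… - 2), so sub: x + 4 = 5.
Step 4. [x + 4 = 5] the outer +4 inverts by subtracting 4, so sub: x = 1.

Answer: x ∈ {1}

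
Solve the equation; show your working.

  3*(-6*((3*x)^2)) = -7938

Step 1. [3*(-6*((3*x)^2)) = -7938] 3·(inner) — divide through by 3. So div: -6*((3*x)^2) = -2646.
Step 2. [-6*((3*x)^2) = -2646] divide by the outer -6 ⇒ div: (3*x)^2 = 441.
Step 3. [(3*x)^2 = 441] LHS squared, RHS 441 ≥ 0: apply √ (±) ⇒ sqrt: 3*x = 21 or -21.
Step 4. [3*x = 21 or -21] LHS = 3·(…); ÷3 both sides. So div: x = 7 or -7.

Answer: x ∈ {-7, 7}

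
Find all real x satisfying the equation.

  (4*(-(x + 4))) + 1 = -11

Step 1. [(4*(-(x + 4))) + 1 = -11] subtract 1: x sits inside (… + 1) ⇒ sub: 4*(-(x + 4)) = -12.
Step 2. [4*(-(x + 4)) = -12] LHS = 4·(…); ÷4 both sides ⇒ div: -(x + 4) = -3.
Step 3. [-(x + 4) = -3] LHS negated; negate both sides, so neg: x + 4 = 3.
Step 4. [x + 4 = 3] 4 comes off first (subtract 4), so sub: x = -1.

Answer: x ∈ {-1}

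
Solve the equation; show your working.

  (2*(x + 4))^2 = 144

Step 1. [(2*(x + 4))^2 = 144] LHS squared, RHS 144 ≥ 0: apply √ (±) ⇒ sqrt: 2*(x + 4) = 12 or -12.
Step 2. [2*(x + 4) = 12 or -12] LHS = 2·(…); ÷2 both sides, so div: x + 4 = 6 or -6.
Step 3. [x + 4 = 6 or -6] subtract 4: x sits inside (… + 4), so sub: x = 2 or -10.

Answer: x ∈ {-10, 2}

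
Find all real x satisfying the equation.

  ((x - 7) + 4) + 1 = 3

Step 1. [((x - 7) + 4) + 1 = 3] +1 is outermost — subtract 1 both sides ⇒ sub: (x - 7) + 4 = 2.
Step 2. [(x - 7) + 4 = 2] the outer +4 inverts by subtracting 4. So sub: x - 7 = -2.
Step 3. [x - 7 = -2] peel the -7: add 7 from each side ⇒ sub: x = 5.

Answer: x ∈ {5}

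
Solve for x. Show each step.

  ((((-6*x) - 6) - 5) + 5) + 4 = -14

Step 1. [((((-6*x) - 6) - 5) + 5) + 4 = -14] subtract 4: x sits inside (… + 4) ⇒ sub: (((-6*x) - 6) - 5) + 5 = -18.
Step 2. [(((-6*x) - 6) - 5) + 5 = -18] +5 is outermost — subtract 5 both sides, so sub: ((-6*x) - 6) - 5 = -23.
Step 3. [((-6*x) - 6) - 5 = -23] the outer -5 inverts by adding 5. So sub: (-6*x) - 6 = -18.
Step 4. [(-6*x) - 6 = -18] -6 divides every term; factor it out. So factor: x + 1 = 3.
Step 5. [x + 1 = 3] peel the +1: subtract 1 from each side. So sub: x = 2.

Answer: x ∈ {2}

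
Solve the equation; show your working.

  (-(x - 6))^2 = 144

Step 1. [(-(x - 6))^2 = 144] 144 ≥ 0, LHS is (·)² — take ±√. So sqrt: -(x - 6) = 12 or -12.
Step 2. [-(x - 6) = 12 or -12] LHS negated; negate both sides. So neg: x - 6 = -12 or 12.
Step 3. [x - 6 = -12 or 12] the outer -6 inverts by adding 6, so sub: x = -6 or 18.

Answer: x ∈ {-6, 18}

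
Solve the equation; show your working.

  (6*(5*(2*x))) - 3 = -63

Step 1. [(6*(5*(2*x))) - 3 = -63] add 3: x sits inside (… - 3). So sub: 6*(5*(2*x)) = -60.
Step 2. [6*(5*(2*x)) = -60] leading coefficient 6: divide by 6. So div: 5*(2*x) = -10.
Step 3. [5*(2*x) = -10] leading coefficient 5: divide by 5, so div: 2*x = -2.
Step 4. [2*x = -2] LHS = 2·(…); ÷2 both sides ⇒ div: x = -1.

Answer: x ∈ {-1}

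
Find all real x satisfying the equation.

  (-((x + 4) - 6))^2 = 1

Step 1. [(-((x + 4) - 6))^2 = 1] 1 ≥ 0, LHS is (·)² — take ±√. So sqrt: -((x + 4) - 6) = 1 or -1.
Step 2. [-((x + 4) - 6) = 1 or -1] leading − — multiply by −1, so neg: (x + 4) - 6 = -1 or 1.
Step 3. [(x + 4) - 6 = -1 or 1] 6 comes off first (add 6) ⇒ sub: x + 4 = 5 or 7.
Step 4. [x + 4 = 5 or 7] 4 comes off first (subtract 4). So sub: x = 1 or 3.

Answer: x ∈ {1, 3}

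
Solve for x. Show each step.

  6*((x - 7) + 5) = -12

Step 1. [6*((x - 7) + 5) = -12] leading coefficient 6: divide by 6. So div: (x - 7) + 5 = -2.
Step 2. [(x - 7) + 5 = -2] 5 comes off first (subtract 5), so sub: x - 7 = -7.
Step 3. [x - 7 = -7] add 7: x sits inside (… - 7), so sub: x = 0.

Answer: x ∈ {0}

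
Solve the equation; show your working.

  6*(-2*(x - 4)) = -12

Step 1. [6*(-2*(x - 4)) = -12] divide by the outer 6. So div: -2*(x - 4) = -2.
Step 2. [-2*(x - 4) = -2] divide by the outer -2 ⇒ div: x - 4 = 1.
Step 3. [x - 4 = 1] -4 is outermost — add 4 both sides ⇒ sub: x = 5.

Answer: x ∈ {5}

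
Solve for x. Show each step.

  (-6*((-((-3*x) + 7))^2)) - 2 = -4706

Step 1. [(-6*((-((-3*x) + 7))^2)) - 2 = -4706] 2 comes off first (add 2). So sub: -6*((-((-3*x) + 7))^2) = -4704.
Step 2. [-6*((-((-3*x) + 7))^2) = -4704] LHS = -6·(…); ÷-6 both sides, so div: (-((-3*x) + 7))^2 = 784.
Step 3. [(-((-3*x) + 7))^2 = 784] 784 ≥ 0, LHS is (·)² — take ±√ ⇒ sqrt: -((-3*x) + 7) = 28 or -28.
Step 4. [-((-3*x) + 7) = 28 or -28] flip signs both sides ⇒ neg: (-3*x) + 7 = -28 or 28.
Step 5. [(-3*x) + 7 = -28 or 28] 7 comes off first (subtract 7) ⇒ sub: -3*x = -35 or 21.
Step 6. [-3*x = -35 or 21] LHS = -3·(…); ÷-3 both sides ⇒ div: x = 35/3 or -7.

Answer: x ∈ {-7, 35/3}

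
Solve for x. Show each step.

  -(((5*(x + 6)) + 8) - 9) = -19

Step 1. [-(((5*(x + 6)) + 8) - 9) = -19] leading − — multiply by −1. So neg: ((5*(x + 6)) + 8) - 9 = 19.
Step 2. [((5*(x + 6)) + 8) - 9 = 19] -9 is outermost — add 9 both sides. So sub: (5*(x + 6)) + 8 = 28.
Step 3. [(5*(x + 6)) + 8 = 28] 8 comes off first (subtract 8). So sub: 5*(x + 6) = 20.
Step 4. [5*(x + 6) = 20] divide by the outer 5, so div: x + 6 = 4.
Step 5. [x + 6 = 4] subtract 6: x sits inside (… + 6). So sub: x = -2.

Answer: x ∈ {-2}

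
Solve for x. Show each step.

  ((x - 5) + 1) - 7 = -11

Step 1. [((x - 5) + 1) - 7 = -11] 7 comes off first (add 7). So sub: (x - 5) + 1 = -4.
Step 2. [(x - 5) + 1 = -4] 1 comes off first (subtract 1). So sub: x - 5 = -5.
Step 3. [x - 5 = -5] 5 comes off first (add 5), so sub: x = 0.

Answer: x ∈ {0}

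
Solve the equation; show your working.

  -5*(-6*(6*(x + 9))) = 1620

Step 1. [-5*(-6*(6*(x + 9))) = 1620] -5·(inner) — divide through by -5. So div: -6*(6*(x + 9)) = -324.
Step 2. [-6*(6*(x + 9)) = -324] -6 out front; divide by -6 ⇒ div: 6*(x + 9) = 54.
Step 3. [6*(x + 9) = 54] 6 out front; divide by 6 ⇒ div: x + 9 = 9.
Step 4. [x + 9 = 9] 9 comes off first (subtract 9) ⇒ sub: x = 0.

Answer: x ∈ {0}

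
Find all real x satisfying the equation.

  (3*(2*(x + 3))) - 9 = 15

Step 1. [(3*(2*(x + 3))) - 9 = 15] the outer -9 inverts by adding 9, so sub: 3*(2*(x + 3)) = 24.
Step 2. [3*(2*(x + 3)) = 24] 3 out front; divide by 3, so div: 2*(x + 3) = 8.
Step 3. [2*(x + 3) = 8] 2·(inner) — divide through by 2 ⇒ div: x + 3 = 4.
Step 4. [x + 3 = 4] 3 comes off first (subtract 3) ⇒ sub: x = 1.

Answer: x ∈ {1}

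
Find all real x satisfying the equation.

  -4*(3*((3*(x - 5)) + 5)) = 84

Step 1. [-4*(3*((3*(x - 5)) + 5)) = 84] -4·(inner) — divide through by -4. So div: 3*((3*(x - 5)) + 5) = -21.
Step 2. [3*((3*(x - 5)) + 5) = -21] divide by the outer 3. So div: (3*(x - 5)) + 5 = -7.
Step 3. [(3*(x - 5)) + 5 = -7] 5 comes off first (subtract 5), so sub: 3*(x - 5) = -12.
Step 4. [3*(x - 5) = -12] 3 out front; divide by 3, so div: x - 5 = -4.
Step 5. [x - 5 = -4] peel the -5: add 5 from each side, so sub: x = 1.

Answer: x ∈ {1}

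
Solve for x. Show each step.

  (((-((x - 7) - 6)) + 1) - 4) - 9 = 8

Step 1. [(((-((x - 7) - 6)) + 1) - 4) - 9 = 8] -9 is outermost — add 9 both sides, so sub: ((-((x - 7) - 6)) + 1) - 4 = 17.
Step 2. [((-((x - 7) - 6)) + 1) - 4 = 17] peel the -4: add 4 from each side. So sub: (-((x - 7) - 6)) + 1 = 21.
Step 3. [(-((x - 7) - 6)) + 1 = 21] subtract 1: x sits inside (… + 1). So sub: -((x - 7) - 6) = 20.
Step 4. [-((x - 7) - 6) = 20] leading − — multiply by −1. So neg: (x - 7) - 6 = -20.
Step 5. [(x - 7) - 6 = -20] 6 comes off first (add 6). So sub: x - 7 = -14.
Step 6. [x - 7 = -14] add 7: x sits inside (… - 7) ⇒ sub: x = -7.

Answer: x ∈ {-7}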